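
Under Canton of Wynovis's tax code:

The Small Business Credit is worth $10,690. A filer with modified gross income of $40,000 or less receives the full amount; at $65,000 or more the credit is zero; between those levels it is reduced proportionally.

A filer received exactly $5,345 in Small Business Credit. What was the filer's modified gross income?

$52,500

$5,345 is 5,345/10,690 of the full $10,690, so 5,345/10,690 of the $25,000 range has been used: income = $40,000 + $25,000 × 5,345/10,690 = $52,500.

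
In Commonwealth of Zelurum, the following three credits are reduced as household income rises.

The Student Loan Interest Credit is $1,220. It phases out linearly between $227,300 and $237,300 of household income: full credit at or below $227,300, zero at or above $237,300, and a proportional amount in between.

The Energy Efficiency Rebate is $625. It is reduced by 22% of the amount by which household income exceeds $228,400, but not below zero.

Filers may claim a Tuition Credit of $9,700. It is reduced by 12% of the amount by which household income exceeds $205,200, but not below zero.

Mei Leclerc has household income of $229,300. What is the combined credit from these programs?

Student Loan Interest Credit: $229,300 is $2,000 into a $10,000 phase-out range, leaving 8,000/10,000 of the credit: $1,220 × 8,000/10,000 = $976.
Energy Efficiency Rebate: 22% of the $900 excess over $228,400 is $198; credit = $625 − $198 = $427.
Tuition Credit: 12% of the $24,100 excess over $205,200 is $2,892; credit = $9,700 − $2,892 = $6,808.
Total: $976 + $427 + $6,808 = $8,211.

$8,211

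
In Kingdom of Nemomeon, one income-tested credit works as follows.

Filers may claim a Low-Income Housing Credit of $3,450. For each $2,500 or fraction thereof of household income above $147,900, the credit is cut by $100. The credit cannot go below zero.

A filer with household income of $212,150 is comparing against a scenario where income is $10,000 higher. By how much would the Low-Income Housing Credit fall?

$400

At $212,150 — income exceeds $147,900 by $64,250, which is 26 full-or-partial $2,500 increments; reduction = 26 × $100 = $2,600, leaving $850.
At $222,150 — income exceeds $147,900 by $74,250, which is 30 full-or-partial $2,500 increments; reduction = 30 × $100 = $3,000, leaving $450.
Lost: $850 − $450 = $400.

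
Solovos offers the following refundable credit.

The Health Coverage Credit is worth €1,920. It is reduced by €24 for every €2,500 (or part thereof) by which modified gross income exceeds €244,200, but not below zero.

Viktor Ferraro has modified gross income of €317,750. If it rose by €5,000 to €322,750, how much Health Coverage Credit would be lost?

€48

At €317,750 — income exceeds €244,200 by €73,550, which is 30 full-or-partial €2,500 increments; reduction = 30 × €24 = €720, leaving €1,200.
At €322,750 — income exceeds €244,200 by €78,550, which is 32 full-or-partial €2,500 increments; reduction = 32 × €24 = €768, leaving €1,152.
Lost: €1,200 − €1,152 = €48.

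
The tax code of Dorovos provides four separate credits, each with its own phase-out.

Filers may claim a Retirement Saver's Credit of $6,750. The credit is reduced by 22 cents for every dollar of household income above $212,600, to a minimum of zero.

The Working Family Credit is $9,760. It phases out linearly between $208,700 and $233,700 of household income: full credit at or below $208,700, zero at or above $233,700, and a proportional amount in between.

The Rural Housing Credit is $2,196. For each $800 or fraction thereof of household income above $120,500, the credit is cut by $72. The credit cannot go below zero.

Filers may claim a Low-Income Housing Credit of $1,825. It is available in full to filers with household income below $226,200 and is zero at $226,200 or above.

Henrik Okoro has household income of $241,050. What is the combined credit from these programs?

$491

Retirement Saver's Credit: 22% of the $28,450 excess over $212,600 is $6,259; credit = $6,750 − $6,259 = $491.
Working Family Credit: $241,050 is at or above $233,700, so the credit is $0.
Rural Housing Credit: income exceeds $120,500 by $120,550 → 151 increments × $72 = $10,872 ≥ base, so the credit is $0.
Low-Income Housing Credit: $241,050 meets or exceeds the $226,200 cutoff, so the credit is $0.
Total: $491 + $0 + $0 + $0 = $491.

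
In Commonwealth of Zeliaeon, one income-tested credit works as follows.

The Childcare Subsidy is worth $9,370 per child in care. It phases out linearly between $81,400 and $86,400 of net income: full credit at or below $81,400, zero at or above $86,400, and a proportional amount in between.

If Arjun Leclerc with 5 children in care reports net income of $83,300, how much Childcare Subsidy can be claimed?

$29,047

Childcare Subsidy: base = 5 × $9,370 = $46,850. $83,300 is $1,900 into a $5,000 phase-out range, leaving 3,100/5,000 of the credit: $46,850 × 3,100/5,000 = $29,047.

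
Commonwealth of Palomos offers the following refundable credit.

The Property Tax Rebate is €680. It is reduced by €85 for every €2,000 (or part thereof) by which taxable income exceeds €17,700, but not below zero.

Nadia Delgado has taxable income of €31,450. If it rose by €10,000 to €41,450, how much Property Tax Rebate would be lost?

At €31,450 — income exceeds €17,700 by €13,750, which is 7 full-or-partial €2,000 increments; reduction = 7 × €85 = €595, leaving €85.
At €41,450 — income exceeds €17,700 by €23,750 → 12 increments × €85 = €1,020 ≥ base, so the credit is €0.
Lost: €85 − €0 = €85.

€85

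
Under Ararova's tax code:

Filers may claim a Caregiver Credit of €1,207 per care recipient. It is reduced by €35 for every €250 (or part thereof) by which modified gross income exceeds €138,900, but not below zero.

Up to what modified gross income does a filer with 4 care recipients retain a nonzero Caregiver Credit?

€173,150

Full credit = 4 × €1,207 = €4,828.
After 137 increments the reduction is 137 × €35 = €4,795, leaving €33; one more increment wipes it out. Increment 137 ends at excess 137 × €250 = €34,250, so the highest qualifying income is €138,900 + €34,250 = €173,150.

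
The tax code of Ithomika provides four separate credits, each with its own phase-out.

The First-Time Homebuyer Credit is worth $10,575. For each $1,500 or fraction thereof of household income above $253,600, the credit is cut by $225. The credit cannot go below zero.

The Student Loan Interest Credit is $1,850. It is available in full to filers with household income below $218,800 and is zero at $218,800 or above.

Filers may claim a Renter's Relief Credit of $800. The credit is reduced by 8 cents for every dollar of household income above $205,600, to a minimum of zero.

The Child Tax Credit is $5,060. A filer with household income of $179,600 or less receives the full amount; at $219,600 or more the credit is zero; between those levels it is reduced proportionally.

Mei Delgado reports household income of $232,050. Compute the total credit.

First-Time Homebuyer Credit: $232,050 is at or below the $253,600 threshold, so the full $10,575 applies.
Student Loan Interest Credit: $232,050 meets or exceeds the $218,800 cutoff, so the credit is $0.
Renter's Relief Credit: 8% of the $26,450 excess over $205,600 is $2,116 ≥ base, so the credit is $0.
Child Tax Credit: $232,050 is at or above $219,600, so the credit is $0.
Total: $10,575 + $0 + $0 + $0 = $10,575.

$10,575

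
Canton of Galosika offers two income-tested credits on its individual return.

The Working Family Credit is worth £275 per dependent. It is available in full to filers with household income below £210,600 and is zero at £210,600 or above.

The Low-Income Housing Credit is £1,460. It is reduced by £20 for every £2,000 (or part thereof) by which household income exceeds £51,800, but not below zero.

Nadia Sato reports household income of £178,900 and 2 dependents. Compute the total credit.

£730

Working Family Credit: base = 2 × £275 = £550. £178,900 is below the £210,600 cutoff, so the full £550 applies.
Low-Income Housing Credit: income exceeds £51,800 by £127,100, which is 64 full-or-partial £2,000 increments; reduction = 64 × £20 = £1,280, leaving £180.
Total: £550 + £180 = £730.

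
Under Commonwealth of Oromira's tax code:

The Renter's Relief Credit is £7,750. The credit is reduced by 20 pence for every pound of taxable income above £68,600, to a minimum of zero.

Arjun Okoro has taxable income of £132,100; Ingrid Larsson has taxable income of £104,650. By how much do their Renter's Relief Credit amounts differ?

Arjun (£132,100): Renter's Relief Credit: 20% of the £63,500 excess over £68,600 is £12,700 ≥ base, so the credit is £0.
Ingrid (£104,650): Renter's Relief Credit: 20% of the £36,050 excess over £68,600 is £7,210; credit = £7,750 − £7,210 = £540.
Difference: |£0 − £540| = £540.

£540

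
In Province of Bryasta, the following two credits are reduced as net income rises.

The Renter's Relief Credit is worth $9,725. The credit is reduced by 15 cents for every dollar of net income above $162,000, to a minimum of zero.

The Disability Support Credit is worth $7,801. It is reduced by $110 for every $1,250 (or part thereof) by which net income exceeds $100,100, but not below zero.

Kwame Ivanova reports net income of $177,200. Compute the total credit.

$8,426

Renter's Relief Credit: 15% of the $15,200 excess over $162,000 is $2,280; credit = $9,725 − $2,280 = $7,445.
Disability Support Credit: income exceeds $100,100 by $77,100, which is 62 full-or-partial $1,250 increments; reduction = 62 × $110 = $6,820, leaving $981.
Total: $7,445 + $981 = $8,426.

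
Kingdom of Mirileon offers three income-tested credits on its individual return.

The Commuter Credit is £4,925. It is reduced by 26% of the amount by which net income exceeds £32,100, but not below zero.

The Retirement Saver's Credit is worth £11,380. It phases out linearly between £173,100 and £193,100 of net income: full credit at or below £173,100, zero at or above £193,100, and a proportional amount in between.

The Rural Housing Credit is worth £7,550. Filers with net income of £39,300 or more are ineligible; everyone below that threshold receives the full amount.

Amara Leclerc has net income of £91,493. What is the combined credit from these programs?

Commuter Credit: 26% of the £59,393 excess over £32,100 is £15,442.18 ≥ base, so the credit is £0.
Retirement Saver's Credit: £91,493 is at or below the £173,100 threshold, so the full £11,380 applies.
Rural Housing Credit: £91,493 meets or exceeds the £39,300 cutoff, so the credit is £0.
Total: £0 + £11,380 + £0 = £11,380.

£11,380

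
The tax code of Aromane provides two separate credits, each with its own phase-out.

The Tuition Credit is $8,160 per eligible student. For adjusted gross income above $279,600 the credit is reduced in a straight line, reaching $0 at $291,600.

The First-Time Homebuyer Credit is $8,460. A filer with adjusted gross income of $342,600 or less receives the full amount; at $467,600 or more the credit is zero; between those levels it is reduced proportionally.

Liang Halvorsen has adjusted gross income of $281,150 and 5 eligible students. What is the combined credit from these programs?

$43,990

Tuition Credit: base = 5 × $8,160 = $40,800. $281,150 is $1,550 into a $12,000 phase-out range, leaving 10,450/12,000 of the credit: $40,800 × 10,450/12,000 = $35,530.
First-Time Homebuyer Credit: $281,150 is at or below the $342,600 threshold, so the full $8,460 applies.
Total: $35,530 + $8,460 = $43,990.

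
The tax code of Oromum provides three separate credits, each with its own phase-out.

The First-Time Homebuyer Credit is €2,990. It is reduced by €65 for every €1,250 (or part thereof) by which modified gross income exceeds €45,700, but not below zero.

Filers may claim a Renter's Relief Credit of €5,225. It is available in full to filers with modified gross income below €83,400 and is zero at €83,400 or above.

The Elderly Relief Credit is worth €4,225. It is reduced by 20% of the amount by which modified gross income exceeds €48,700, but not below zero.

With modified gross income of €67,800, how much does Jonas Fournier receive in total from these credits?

€7,450

First-Time Homebuyer Credit: income exceeds €45,700 by €22,100, which is 18 full-or-partial €1,250 increments; reduction = 18 × €65 = €1,170, leaving €1,820.
Renter's Relief Credit: €67,800 is below the €83,400 cutoff, so the full €5,225 applies.
Elderly Relief Credit: 20% of the €19,100 excess over €48,700 is €3,820; credit = €4,225 − €3,820 = €405.
Total: €1,820 + €5,225 + €405 = €7,450.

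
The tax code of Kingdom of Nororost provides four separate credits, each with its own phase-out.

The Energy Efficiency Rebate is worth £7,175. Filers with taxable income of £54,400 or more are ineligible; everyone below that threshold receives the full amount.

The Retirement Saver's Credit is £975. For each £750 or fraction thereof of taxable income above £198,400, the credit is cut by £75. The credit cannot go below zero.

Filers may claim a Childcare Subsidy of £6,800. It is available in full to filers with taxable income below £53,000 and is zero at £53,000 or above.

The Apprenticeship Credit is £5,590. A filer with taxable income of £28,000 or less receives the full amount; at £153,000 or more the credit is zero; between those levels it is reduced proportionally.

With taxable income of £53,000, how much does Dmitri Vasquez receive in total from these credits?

Energy Efficiency Rebate: £53,000 is below the £54,400 cutoff, so the full £7,175 applies.
Retirement Saver's Credit: £53,000 is at or below the £198,400 threshold, so the full £975 applies.
Childcare Subsidy: £53,000 meets or exceeds the £53,000 cutoff, so the credit is £0.
Apprenticeship Credit: £53,000 is £25,000 into a £125,000 phase-out range, leaving 100,000/125,000 of the credit: £5,590 × 100,000/125,000 = £4,472.
Total: £7,175 + £975 + £0 + £4,472 = £12,622.

£12,622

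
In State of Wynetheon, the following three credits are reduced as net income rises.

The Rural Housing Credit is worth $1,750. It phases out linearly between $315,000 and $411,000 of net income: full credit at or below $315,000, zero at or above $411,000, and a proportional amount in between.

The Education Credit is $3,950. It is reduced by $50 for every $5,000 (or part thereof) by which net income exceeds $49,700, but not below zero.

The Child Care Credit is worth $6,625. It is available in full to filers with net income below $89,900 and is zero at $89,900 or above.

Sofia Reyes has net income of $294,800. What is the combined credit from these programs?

$3,200

Rural Housing Credit: $294,800 is at or below the $315,000 threshold, so the full $1,750 applies.
Education Credit: income exceeds $49,700 by $245,100, which is 50 full-or-partial $5,000 increments; reduction = 50 × $50 = $2,500, leaving $1,450.
Child Care Credit: $294,800 meets or exceeds the $89,900 cutoff, so the credit is $0.
Total: $1,750 + $1,450 + $0 = $3,200.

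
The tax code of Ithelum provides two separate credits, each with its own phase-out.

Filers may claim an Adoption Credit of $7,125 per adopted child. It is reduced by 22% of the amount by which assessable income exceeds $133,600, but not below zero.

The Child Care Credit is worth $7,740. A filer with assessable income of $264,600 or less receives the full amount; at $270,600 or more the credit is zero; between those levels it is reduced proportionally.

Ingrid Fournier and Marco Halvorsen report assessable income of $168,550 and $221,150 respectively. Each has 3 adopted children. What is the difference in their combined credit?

Ingrid ($168,550): Adoption Credit: base = 3 × $7,125 = $21,375. 22% of the $34,950 excess over $133,600 is $7,689; credit = $21,375 − $7,689 = $13,686. Child Care Credit: $168,550 is at or below the $264,600 threshold, so the full $7,740 applies. total $13,686 + $7,740 = $21,426
Marco ($221,150): Adoption Credit: base = 3 × $7,125 = $21,375. 22% of the $87,550 excess over $133,600 is $19,261; credit = $21,375 − $19,261 = $2,114. Child Care Credit: $221,150 is at or below the $264,600 threshold, so the full $7,740 applies. total $2,114 + $7,740 = $9,854
Difference: |$21,426 − $9,854| = $11,572.

$11,572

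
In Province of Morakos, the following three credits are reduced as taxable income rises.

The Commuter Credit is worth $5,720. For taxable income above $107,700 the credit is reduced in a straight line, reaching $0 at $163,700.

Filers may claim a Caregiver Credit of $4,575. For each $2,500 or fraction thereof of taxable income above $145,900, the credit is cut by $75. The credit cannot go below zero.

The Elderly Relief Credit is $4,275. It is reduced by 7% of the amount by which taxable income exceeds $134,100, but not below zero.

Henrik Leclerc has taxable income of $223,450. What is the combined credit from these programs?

Commuter Credit: $223,450 is at or above $163,700, so the credit is $0.
Caregiver Credit: income exceeds $145,900 by $77,550, which is 32 full-or-partial $2,500 increments; reduction = 32 × $75 = $2,400, leaving $2,175.
Elderly Relief Credit: 7% of the $89,350 excess over $134,100 is $6,254.50 ≥ base, so the credit is $0.
Total: $0 + $2,175 + $0 = $2,175.

$2,175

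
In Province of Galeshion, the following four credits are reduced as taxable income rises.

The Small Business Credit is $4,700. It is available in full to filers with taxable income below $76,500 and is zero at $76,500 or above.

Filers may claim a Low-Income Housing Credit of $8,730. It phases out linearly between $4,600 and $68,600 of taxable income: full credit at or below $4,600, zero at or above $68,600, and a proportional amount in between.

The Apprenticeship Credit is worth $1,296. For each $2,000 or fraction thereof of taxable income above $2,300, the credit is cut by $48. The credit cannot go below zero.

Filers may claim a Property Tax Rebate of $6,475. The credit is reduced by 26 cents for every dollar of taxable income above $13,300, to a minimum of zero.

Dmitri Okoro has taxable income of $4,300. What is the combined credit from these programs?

Small Business Credit: $4,300 is below the $76,500 cutoff, so the full $4,700 applies.
Low-Income Housing Credit: $4,300 is at or below the $4,600 threshold, so the full $8,730 applies.
Apprenticeship Credit: income exceeds $2,300 by $2,000, which is 1 full-or-partial $2,000 increment; reduction = 1 × $48 = $48, leaving $1,248.
Property Tax Rebate: $4,300 is at or below the $13,300 threshold, so the full $6,475 applies.
Total: $4,700 + $8,730 + $1,248 + $6,475 = $21,153.

$21,153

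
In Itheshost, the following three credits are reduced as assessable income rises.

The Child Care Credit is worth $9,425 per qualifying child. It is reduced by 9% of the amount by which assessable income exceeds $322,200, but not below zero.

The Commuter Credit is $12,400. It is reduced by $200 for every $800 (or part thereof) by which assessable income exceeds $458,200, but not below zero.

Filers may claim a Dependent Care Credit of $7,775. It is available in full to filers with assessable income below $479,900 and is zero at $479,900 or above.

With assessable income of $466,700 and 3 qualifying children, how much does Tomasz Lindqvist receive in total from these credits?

$33,245

Child Care Credit: base = 3 × $9,425 = $28,275. 9% of the $144,500 excess over $322,200 is $13,005; credit = $28,275 − $13,005 = $15,270.
Commuter Credit: income exceeds $458,200 by $8,500, which is 11 full-or-partial $800 increments; reduction = 11 × $200 = $2,200, leaving $10,200.
Dependent Care Credit: $466,700 is below the $479,900 cutoff, so the full $7,775 applies.
Total: $15,270 + $10,200 + $7,775 = $33,245.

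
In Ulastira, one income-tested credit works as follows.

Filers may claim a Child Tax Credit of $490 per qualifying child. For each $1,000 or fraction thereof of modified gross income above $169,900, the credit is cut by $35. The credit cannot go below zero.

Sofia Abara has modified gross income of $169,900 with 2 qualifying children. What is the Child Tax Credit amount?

Child Tax Credit: base = 2 × $490 = $980. $169,900 is at or below the $169,900 threshold, so the full $980 applies.

$980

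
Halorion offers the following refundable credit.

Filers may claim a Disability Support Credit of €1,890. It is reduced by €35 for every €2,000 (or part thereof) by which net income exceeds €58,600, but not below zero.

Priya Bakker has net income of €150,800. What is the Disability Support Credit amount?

Disability Support Credit: income exceeds €58,600 by €92,200, which is 47 full-or-partial €2,000 increments; reduction = 47 × €35 = €1,645, leaving €245.

€245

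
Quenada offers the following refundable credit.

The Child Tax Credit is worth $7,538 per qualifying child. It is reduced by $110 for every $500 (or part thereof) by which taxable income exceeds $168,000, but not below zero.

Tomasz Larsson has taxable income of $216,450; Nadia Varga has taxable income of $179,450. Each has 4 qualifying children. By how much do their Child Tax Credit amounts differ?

$8,140

Tomasz ($216,450): Child Tax Credit: base = 4 × $7,538 = $30,152. income exceeds $168,000 by $48,450, which is 97 full-or-partial $500 increments; reduction = 97 × $110 = $10,670, leaving $19,482.
Nadia ($179,450): Child Tax Credit: base = 4 × $7,538 = $30,152. income exceeds $168,000 by $11,450, which is 23 full-or-partial $500 increments; reduction = 23 × $110 = $2,530, leaving $27,622.
Difference: |$19,482 − $27,622| = $8,140.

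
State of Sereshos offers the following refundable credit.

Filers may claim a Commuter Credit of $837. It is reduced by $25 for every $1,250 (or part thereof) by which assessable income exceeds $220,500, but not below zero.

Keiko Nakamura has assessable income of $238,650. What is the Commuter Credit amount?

$462

Commuter Credit: income exceeds $220,500 by $18,150, which is 15 full-or-partial $1,250 increments; reduction = 15 × $25 = $375, leaving $462.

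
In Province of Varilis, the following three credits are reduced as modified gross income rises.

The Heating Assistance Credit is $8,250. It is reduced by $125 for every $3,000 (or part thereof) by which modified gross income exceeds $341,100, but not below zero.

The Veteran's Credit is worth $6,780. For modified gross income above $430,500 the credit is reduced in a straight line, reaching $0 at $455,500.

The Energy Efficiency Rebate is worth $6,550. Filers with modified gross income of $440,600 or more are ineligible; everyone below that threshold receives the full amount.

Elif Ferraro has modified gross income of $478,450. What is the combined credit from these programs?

Heating Assistance Credit: income exceeds $341,100 by $137,350, which is 46 full-or-partial $3,000 increments; reduction = 46 × $125 = $5,750, leaving $2,500.
Veteran's Credit: $478,450 is at or above $455,500, so the credit is $0.
Energy Efficiency Rebate: $478,450 meets or exceeds the $440,600 cutoff, so the credit is $0.
Total: $2,500 + $0 + $0 = $2,500.

$2,500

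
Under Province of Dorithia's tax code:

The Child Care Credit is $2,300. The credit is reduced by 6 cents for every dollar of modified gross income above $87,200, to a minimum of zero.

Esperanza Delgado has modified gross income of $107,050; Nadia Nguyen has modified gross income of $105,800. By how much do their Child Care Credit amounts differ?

$75

Esperanza ($107,050): Child Care Credit: 6% of the $19,850 excess over $87,200 is $1,191; credit = $2,300 − $1,191 = $1,109.
Nadia ($105,800): Child Care Credit: 6% of the $18,600 excess over $87,200 is $1,116; credit = $2,300 − $1,116 = $1,184.
Difference: |$1,109 − $1,184| = $75.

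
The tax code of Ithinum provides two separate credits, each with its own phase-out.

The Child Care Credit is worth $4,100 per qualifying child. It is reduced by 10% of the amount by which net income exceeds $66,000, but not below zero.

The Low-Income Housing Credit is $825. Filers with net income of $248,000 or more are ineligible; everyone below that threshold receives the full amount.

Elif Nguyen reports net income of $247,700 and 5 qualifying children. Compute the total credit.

Child Care Credit: base = 5 × $4,100 = $20,500. 10% of the $181,700 excess over $66,000 is $18,170; credit = $20,500 − $18,170 = $2,330.
Low-Income Housing Credit: $247,700 is below the $248,000 cutoff, so the full $825 applies.
Total: $2,330 + $825 = $3,155.

$3,155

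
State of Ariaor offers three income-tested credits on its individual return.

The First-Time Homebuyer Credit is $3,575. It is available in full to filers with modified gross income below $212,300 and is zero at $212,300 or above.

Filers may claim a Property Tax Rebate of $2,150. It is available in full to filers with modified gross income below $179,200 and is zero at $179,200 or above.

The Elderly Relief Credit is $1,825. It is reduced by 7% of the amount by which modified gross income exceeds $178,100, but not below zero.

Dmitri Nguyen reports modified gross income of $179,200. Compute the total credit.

$5,323

First-Time Homebuyer Credit: $179,200 is below the $212,300 cutoff, so the full $3,575 applies.
Property Tax Rebate: $179,200 meets or exceeds the $179,200 cutoff, so the credit is $0.
Elderly Relief Credit: 7% of the $1,100 excess over $178,100 is $77; credit = $1,825 − $77 = $1,748.
Total: $3,575 + $0 + $1,748 = $5,323.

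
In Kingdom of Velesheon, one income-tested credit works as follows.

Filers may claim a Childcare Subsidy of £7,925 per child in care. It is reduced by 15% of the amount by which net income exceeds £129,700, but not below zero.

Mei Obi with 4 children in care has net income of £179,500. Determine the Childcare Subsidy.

£24,230

Childcare Subsidy: base = 4 × £7,925 = £31,700. 15% of the £49,800 excess over £129,700 is £7,470; credit = £31,700 − £7,470 = £24,230.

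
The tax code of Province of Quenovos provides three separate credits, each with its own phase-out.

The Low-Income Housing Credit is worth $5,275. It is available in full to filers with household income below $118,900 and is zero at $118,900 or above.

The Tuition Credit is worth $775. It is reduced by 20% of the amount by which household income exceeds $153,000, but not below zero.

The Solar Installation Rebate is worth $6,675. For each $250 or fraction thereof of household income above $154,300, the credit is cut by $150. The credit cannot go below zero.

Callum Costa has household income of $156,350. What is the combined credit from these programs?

Low-Income Housing Credit: $156,350 meets or exceeds the $118,900 cutoff, so the credit is $0.
Tuition Credit: 20% of the $3,350 excess over $153,000 is $670; credit = $775 − $670 = $105.
Solar Installation Rebate: income exceeds $154,300 by $2,050, which is 9 full-or-partial $250 increments; reduction = 9 × $150 = $1,350, leaving $5,325.
Total: $0 + $105 + $5,325 = $5,430.

$5,430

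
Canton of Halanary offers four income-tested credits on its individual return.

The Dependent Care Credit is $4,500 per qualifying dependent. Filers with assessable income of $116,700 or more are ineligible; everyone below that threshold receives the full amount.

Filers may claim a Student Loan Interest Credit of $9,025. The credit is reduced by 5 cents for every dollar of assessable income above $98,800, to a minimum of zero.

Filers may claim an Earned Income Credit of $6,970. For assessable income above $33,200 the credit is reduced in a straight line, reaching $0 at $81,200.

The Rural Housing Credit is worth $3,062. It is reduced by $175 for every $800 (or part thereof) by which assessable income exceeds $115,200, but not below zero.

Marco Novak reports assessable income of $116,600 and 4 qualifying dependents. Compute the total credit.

Dependent Care Credit: base = 4 × $4,500 = $18,000. $116,600 is below the $116,700 cutoff, so the full $18,000 applies.
Student Loan Interest Credit: 5% of the $17,800 excess over $98,800 is $890; credit = $9,025 − $890 = $8,135.
Earned Income Credit: $116,600 is at or above $81,200, so the credit is $0.
Rural Housing Credit: income exceeds $115,200 by $1,400, which is 2 full-or-partial $800 increments; reduction = 2 × $175 = $350, leaving $2,712.
Total: $18,000 + $8,135 + $0 + $2,712 = $28,847.

$28,847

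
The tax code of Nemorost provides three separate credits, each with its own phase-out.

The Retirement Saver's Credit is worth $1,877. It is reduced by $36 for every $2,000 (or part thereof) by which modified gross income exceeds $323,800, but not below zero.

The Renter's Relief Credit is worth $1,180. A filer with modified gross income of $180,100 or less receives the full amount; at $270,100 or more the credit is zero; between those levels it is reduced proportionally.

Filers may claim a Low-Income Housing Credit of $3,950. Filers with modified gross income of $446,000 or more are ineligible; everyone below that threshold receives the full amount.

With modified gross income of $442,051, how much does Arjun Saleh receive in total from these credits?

$3,950

Retirement Saver's Credit: income exceeds $323,800 by $118,251 → 60 increments × $36 = $2,160 ≥ base, so the credit is $0.
Renter's Relief Credit: $442,051 is at or above $270,100, so the credit is $0.
Low-Income Housing Credit: $442,051 is below the $446,000 cutoff, so the full $3,950 applies.
Total: $0 + $0 + $3,950 = $3,950.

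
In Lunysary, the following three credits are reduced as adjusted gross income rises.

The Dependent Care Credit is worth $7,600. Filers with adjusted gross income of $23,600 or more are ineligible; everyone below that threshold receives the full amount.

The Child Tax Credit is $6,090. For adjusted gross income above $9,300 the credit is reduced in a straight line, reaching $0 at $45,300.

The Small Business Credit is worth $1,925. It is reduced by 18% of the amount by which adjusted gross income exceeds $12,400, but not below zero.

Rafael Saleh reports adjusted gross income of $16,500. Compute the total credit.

Dependent Care Credit: $16,500 is below the $23,600 cutoff, so the full $7,600 applies.
Child Tax Credit: $16,500 is $7,200 into a $36,000 phase-out range, leaving 28,800/36,000 of the credit: $6,090 × 28,800/36,000 = $4,872.
Small Business Credit: 18% of the $4,100 excess over $12,400 is $738; credit = $1,925 − $738 = $1,187.
Total: $7,600 + $4,872 + $1,187 = $13,659.

$13,659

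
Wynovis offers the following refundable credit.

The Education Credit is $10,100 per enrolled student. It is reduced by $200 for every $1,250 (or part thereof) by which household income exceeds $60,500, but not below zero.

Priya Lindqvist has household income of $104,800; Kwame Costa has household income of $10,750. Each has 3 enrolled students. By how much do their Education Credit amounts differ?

Priya ($104,800): Education Credit: base = 3 × $10,100 = $30,300. income exceeds $60,500 by $44,300, which is 36 full-or-partial $1,250 increments; reduction = 36 × $200 = $7,200, leaving $23,100.
Kwame ($10,750): Education Credit: base = 3 × $10,100 = $30,300. $10,750 is at or below the $60,500 threshold, so the full $30,300 applies.
Difference: |$23,100 − $30,300| = $7,200.

$7,200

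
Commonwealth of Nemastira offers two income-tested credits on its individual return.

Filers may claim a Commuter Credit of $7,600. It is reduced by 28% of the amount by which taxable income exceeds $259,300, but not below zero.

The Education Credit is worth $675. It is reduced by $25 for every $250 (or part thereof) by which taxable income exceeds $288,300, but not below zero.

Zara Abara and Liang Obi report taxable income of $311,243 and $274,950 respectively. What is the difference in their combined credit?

$3,893

Zara ($311,243): Commuter Credit: 28% of the $51,943 excess over $259,300 is $14,544.04 ≥ base, so the credit is $0. Education Credit: income exceeds $288,300 by $22,943 → 92 increments × $25 = $2,300 ≥ base, so the credit is $0. total $0 + $0 = $0
Liang ($274,950): Commuter Credit: 28% of the $15,650 excess over $259,300 is $4,382; credit = $7,600 − $4,382 = $3,218. Education Credit: $274,950 is at or below the $288,300 threshold, so the full $675 applies. total $3,218 + $675 = $3,893
Difference: |$0 − $3,893| = $3,893.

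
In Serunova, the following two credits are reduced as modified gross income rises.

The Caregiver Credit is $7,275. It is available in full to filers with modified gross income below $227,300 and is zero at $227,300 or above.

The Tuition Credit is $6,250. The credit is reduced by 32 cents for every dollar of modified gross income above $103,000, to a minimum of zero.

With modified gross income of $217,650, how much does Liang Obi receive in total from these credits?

$7,275

Caregiver Credit: $217,650 is below the $227,300 cutoff, so the full $7,275 applies.
Tuition Credit: 32% of the $114,650 excess over $103,000 is $36,688 ≥ base, so the credit is $0.
Total: $7,275 + $0 = $7,275.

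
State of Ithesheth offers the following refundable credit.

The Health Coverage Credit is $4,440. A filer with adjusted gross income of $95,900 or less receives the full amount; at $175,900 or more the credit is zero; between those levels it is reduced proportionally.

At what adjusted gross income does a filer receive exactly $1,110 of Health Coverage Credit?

$1,110 is 1,110/4,440 of the full $4,440, so 3,330/4,440 of the $80,000 range has been used: income = $95,900 + $80,000 × 3,330/4,440 = $155,900.

$155,900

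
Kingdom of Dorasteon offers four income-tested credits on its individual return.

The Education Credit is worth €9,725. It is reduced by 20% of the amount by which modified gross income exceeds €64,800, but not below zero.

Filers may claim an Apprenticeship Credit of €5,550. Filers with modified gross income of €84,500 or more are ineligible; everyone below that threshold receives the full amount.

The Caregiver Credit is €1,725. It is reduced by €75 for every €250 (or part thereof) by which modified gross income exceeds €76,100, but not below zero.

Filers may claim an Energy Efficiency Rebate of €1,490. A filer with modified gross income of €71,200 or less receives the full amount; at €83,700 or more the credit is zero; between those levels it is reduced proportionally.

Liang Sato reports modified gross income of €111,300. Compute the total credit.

Education Credit: 20% of the €46,500 excess over €64,800 is €9,300; credit = €9,725 − €9,300 = €425.
Apprenticeship Credit: €111,300 meets or exceeds the €84,500 cutoff, so the credit is €0.
Caregiver Credit: income exceeds €76,100 by €35,200 → 141 increments × €75 = €10,575 ≥ base, so the credit is €0.
Energy Efficiency Rebate: €111,300 is at or above €83,700, so the credit is €0.
Total: €425 + €0 + €0 + €0 = €425.

€425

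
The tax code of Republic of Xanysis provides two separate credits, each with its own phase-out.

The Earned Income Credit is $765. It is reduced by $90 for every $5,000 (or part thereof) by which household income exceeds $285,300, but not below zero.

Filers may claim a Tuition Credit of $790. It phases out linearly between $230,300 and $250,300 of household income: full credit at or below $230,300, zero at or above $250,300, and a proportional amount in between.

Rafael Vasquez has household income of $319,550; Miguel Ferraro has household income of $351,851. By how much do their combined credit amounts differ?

Rafael ($319,550): Earned Income Credit: income exceeds $285,300 by $34,250, which is 7 full-or-partial $5,000 increments; reduction = 7 × $90 = $630, leaving $135. Tuition Credit: $319,550 is at or above $250,300, so the credit is $0. total $135 + $0 = $135
Miguel ($351,851): Earned Income Credit: income exceeds $285,300 by $66,551 → 14 increments × $90 = $1,260 ≥ base, so the credit is $0. Tuition Credit: $351,851 is at or above $250,300, so the credit is $0. total $0 + $0 = $0
Difference: |$135 − $0| = $135.

$135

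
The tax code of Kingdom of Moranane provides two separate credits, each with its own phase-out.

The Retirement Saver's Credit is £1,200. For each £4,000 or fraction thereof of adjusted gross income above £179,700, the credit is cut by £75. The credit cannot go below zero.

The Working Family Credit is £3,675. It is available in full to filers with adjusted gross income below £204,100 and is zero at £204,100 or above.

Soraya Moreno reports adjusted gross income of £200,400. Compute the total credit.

Retirement Saver's Credit: income exceeds £179,700 by £20,700, which is 6 full-or-partial £4,000 increments; reduction = 6 × £75 = £450, leaving £750.
Working Family Credit: £200,400 is below the £204,100 cutoff, so the full £3,675 applies.
Total: £750 + £3,675 = £4,425.

£4,425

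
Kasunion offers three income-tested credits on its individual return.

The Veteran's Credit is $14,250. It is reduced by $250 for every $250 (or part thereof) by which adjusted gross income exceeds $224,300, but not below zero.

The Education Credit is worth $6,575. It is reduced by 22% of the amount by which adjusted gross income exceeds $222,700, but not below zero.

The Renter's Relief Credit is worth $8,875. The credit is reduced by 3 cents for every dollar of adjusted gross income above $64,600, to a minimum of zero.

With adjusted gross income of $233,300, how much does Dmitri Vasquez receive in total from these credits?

$13,307

Veteran's Credit: income exceeds $224,300 by $9,000, which is 36 full-or-partial $250 increments; reduction = 36 × $250 = $9,000, leaving $5,250.
Education Credit: 22% of the $10,600 excess over $222,700 is $2,332; credit = $6,575 − $2,332 = $4,243.
Renter's Relief Credit: 3% of the $168,700 excess over $64,600 is $5,061; credit = $8,875 − $5,061 = $3,814.
Total: $5,250 + $4,243 + $3,814 = $13,307.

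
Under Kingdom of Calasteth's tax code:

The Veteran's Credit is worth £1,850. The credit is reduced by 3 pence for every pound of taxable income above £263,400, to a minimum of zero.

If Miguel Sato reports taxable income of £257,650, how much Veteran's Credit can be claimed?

Veteran's Credit: £257,650 is at or below the £263,400 threshold, so the full £1,850 applies.

£1,850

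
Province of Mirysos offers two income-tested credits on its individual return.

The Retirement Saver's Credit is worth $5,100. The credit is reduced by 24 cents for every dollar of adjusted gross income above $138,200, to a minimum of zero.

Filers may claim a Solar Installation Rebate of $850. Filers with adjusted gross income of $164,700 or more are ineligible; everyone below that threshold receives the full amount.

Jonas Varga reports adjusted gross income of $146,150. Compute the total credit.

$4,042

Retirement Saver's Credit: 24% of the $7,950 excess over $138,200 is $1,908; credit = $5,100 − $1,908 = $3,192.
Solar Installation Rebate: $146,150 is below the $164,700 cutoff, so the full $850 applies.
Total: $3,192 + $850 = $4,042.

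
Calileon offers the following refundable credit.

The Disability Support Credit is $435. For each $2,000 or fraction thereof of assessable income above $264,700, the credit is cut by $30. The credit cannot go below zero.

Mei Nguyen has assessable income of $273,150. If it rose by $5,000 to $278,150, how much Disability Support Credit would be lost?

At $273,150 — income exceeds $264,700 by $8,450, which is 5 full-or-partial $2,000 increments; reduction = 5 × $30 = $150, leaving $285.
At $278,150 — income exceeds $264,700 by $13,450, which is 7 full-or-partial $2,000 increments; reduction = 7 × $30 = $210, leaving $225.
Lost: $285 − $225 = $60.

$60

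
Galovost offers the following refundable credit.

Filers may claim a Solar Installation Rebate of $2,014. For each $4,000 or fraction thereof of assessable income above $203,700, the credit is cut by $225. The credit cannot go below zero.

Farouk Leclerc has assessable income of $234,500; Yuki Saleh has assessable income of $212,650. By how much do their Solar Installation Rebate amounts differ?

$1,125

Farouk ($234,500): Solar Installation Rebate: income exceeds $203,700 by $30,800, which is 8 full-or-partial $4,000 increments; reduction = 8 × $225 = $1,800, leaving $214.
Yuki ($212,650): Solar Installation Rebate: income exceeds $203,700 by $8,950, which is 3 full-or-partial $4,000 increments; reduction = 3 × $225 = $675, leaving $1,339.
Difference: |$214 − $1,339| = $1,125.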